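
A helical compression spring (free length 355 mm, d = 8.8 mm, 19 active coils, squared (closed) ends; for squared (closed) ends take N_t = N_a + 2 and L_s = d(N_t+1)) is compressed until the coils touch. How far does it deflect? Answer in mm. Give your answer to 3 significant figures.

N_t = 21; L_s = 8.8·22 = 193.6 mm
δ_solid = L₀ − L_s = 355 − 193.6 = 161.4 mm

161 mm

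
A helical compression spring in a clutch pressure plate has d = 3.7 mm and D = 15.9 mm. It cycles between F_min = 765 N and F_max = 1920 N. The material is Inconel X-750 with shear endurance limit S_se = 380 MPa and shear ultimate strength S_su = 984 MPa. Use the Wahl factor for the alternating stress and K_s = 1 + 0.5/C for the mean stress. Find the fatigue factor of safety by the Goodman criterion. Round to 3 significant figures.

C = D/d = 15.9/3.7 = 4.2973; K_W = (4C−1)/(4C−4)+0.615/C = 1.3706; K_s = 1+0.5/C = 1.1164
F_a = (F_max−F_min)/2 = 577.5 N; F_m = (F_max+F_min)/2 = 1342.5 N
τ_a = K_W·8F_aD/(πd³) = 1.3706 × 461.62 = 632.68 MPa
τ_m = K_s·8F_mD/(πd³) = 1.1164 × 1073.1 = 1198 MPa
Goodman: 1/n_f = τ_a/S_se + τ_m/S_su = 632.68/380 + 1198/984 = 1.66495 + 1.21745 = 2.8824
n_f = 1/2.8824 = 0.3469

0.347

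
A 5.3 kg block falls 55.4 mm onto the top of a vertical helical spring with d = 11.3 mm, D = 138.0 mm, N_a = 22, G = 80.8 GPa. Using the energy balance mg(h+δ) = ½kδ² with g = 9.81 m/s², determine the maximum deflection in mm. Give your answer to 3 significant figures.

k = Gd⁴/(8D³N_a) = (80.8×10³)(11.3⁴)/(8·138.0³·22) = 2.8482 N/mm
W = mg = 5.3 × 9.81 = 51.993 N
½kδ² − Wδ − Wh = 0 → δ = (W + √(W² + 2kWh))/k
δ = (51.993 + √(2703.3 + 16408.2))/2.8482 = (51.993 + 138.24)/2.8482 = 66.791 mm

66.8 mm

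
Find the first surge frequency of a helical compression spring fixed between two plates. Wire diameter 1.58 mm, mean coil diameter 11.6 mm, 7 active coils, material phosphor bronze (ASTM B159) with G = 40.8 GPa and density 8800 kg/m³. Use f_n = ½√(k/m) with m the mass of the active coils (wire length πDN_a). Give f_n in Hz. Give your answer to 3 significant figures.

k = Gd⁴/(8D³N_a) = (40.8×10³)(1.58⁴)/(8·11.6³·7) = 2.9089 N/mm = 2908.9 N/m
Wire length L = πDN_a = π·11.6·7 = 255.1 mm
m = ρ·(πd²/4)·L = 8800 × 1.9607×10⁻⁶ m² × 0.2551 m = 0.0044014 kg
f_n = ½√(k/m) = 0.5·√(2908.9/0.0044014) = 0.5·√(6.609e+05) = 406.48 Hz

406 Hz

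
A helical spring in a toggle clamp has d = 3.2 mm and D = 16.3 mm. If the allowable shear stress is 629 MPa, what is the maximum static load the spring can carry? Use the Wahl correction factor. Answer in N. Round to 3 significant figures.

C = D/d = 16.3/3.2 = 5.0938
K_W = (4C−1)/(4C−4) + 0.615/C = 19.375/16.375 + 0.1207 = 1.3039
τ_max = K·8FD/(πd³) → F_max = τ_allow·πd³/(8DK)
F_max = 629·π·3.2³/(8·16.3·1.3039) = 64752/170.03 = 380.82 N

381 N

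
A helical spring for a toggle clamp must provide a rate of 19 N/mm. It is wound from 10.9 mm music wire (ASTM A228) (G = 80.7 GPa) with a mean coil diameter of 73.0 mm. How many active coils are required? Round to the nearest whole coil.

N_a = Gd⁴/(8D³k) = (80.7×10³ × 10.9⁴)/(8 × 73.0³ × 19)
    = 1.13915e+09 / 5.91306e+07 = 19.26 → 19 coils

19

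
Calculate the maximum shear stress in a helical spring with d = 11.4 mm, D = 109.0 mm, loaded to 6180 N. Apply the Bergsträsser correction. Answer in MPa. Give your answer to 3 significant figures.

1320 MPa

Spring index C = D/d = 109.0/11.4 = 9.5614
K_B = (4C+2)/(4C−3) = 40.246/35.246 = 1.1419
τ₀ = 8FD/(πd³) = 8·6180·109.0/(π·11.4³) = 5.38896e+06/4654.4 = 1157.8 MPa
τ_max = K·τ₀ = 1.1419 × 1157.8 = 1322.1 MPa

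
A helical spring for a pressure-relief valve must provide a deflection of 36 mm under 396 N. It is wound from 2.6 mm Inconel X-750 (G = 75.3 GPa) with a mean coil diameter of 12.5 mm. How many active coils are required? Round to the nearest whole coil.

Required rate k = F/δ = 396/36 = 11 N/mm
N_a = Gd⁴/(8D³k) = (75.3×10³ × 2.6⁴)/(8 × 12.5³ × 11)
    = 3.44103e+06 / 171875 = 20.02 → 20 coils

20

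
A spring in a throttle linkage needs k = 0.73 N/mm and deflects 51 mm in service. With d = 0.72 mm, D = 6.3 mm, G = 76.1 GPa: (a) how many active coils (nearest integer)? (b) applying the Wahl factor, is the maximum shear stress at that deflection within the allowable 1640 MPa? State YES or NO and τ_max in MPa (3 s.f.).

(a) 14 coils; (b) NO, τ_max = 1870 MPa

N_a = Gd⁴/(8D³k) = (76.1×10³)(0.72⁴)/(8·6.3³·0.73) = 14 → N_a = 14
Actual rate k = Gd⁴/(8D³·14) = 0.73026 N/mm
Working load F = kδ = 0.73026·51 = 37.243 N
C = 6.3/0.72 = 8.7500; K_W = (4C−1)/(4C−4)+0.615/C = 1.1671
τ_max = K_W·8FD/(πd³) = 1.1671·1600.8 = 1868.2 MPa
τ_max > 1640 MPa → exceeds allowable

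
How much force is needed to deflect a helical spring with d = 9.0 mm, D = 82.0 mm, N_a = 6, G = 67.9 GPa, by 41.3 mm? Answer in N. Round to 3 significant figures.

k = Gd⁴/(8D³N_a) = (67.9×10³)(9.0⁴)/(8·82.0³·6) = 16.833 N/mm
F = k·δ = 16.833 × 41.3 = 695.2 N

695 N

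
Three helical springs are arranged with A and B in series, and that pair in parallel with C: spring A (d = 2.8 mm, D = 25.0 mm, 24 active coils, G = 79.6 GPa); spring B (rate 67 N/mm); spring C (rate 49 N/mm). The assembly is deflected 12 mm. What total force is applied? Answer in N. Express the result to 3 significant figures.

607 N

k_A = Gd⁴/(8D³N_a) = (79.6×10³)(2.8⁴)/(8·25.0³·24) = 1.6309 N/mm
Springs A,B series: k_AB = 1/(1/1.6309+1/67) = 1.5921 N/mm; parallel with C: k_eq = 1.5921+49 = 50.592 N/mm
F = k_eq·δ = 50.592·12 = 607.11 N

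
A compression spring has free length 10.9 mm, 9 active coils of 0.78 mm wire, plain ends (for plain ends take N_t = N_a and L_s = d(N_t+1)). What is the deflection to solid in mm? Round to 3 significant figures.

3.10 mm

N_t = 9; L_s = 0.78·10 = 7.8 mm
δ_solid = L₀ − L_s = 10.9 − 7.8 = 3.1 mm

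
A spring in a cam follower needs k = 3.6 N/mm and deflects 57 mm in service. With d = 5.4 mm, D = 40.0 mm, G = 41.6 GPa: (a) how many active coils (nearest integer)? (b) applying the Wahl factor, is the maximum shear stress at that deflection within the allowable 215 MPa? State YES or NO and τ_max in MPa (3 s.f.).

N_a = Gd⁴/(8D³k) = (41.6×10³)(5.4⁴)/(8·40.0³·3.6) = 19.19 → N_a = 19
Actual rate k = Gd⁴/(8D³·19) = 3.6362 N/mm
Working load F = kδ = 3.6362·57 = 207.26 N
C = 40.0/5.4 = 7.4074; K_W = (4C−1)/(4C−4)+0.615/C = 1.2001
τ_max = K_W·8FD/(πd³) = 1.2001·134.07 = 160.9 MPa
τ_max ≤ 215 MPa → acceptable

(a) 19 coils; (b) YES, τ_max = 161 MPa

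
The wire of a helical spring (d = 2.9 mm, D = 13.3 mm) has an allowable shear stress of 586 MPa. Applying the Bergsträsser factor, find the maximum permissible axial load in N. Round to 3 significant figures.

C = D/d = 13.3/2.9 = 4.5862
K_B = (4C+2)/(4C−3) = 20.345/15.345 = 1.3258
τ_max = K·8FD/(πd³) → F_max = τ_allow·πd³/(8DK)
F_max = 586·π·2.9³/(8·13.3·1.3258) = 44899/141.07 = 318.28 N

318 N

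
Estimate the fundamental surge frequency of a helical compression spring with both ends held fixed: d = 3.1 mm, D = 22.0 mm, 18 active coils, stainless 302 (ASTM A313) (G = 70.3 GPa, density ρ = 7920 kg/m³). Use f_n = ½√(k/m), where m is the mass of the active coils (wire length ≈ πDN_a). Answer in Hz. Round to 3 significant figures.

k = Gd⁴/(8D³N_a) = (70.3×10³)(3.1⁴)/(8·22.0³·18) = 4.2342 N/mm = 4234.2 N/m
Wire length L = πDN_a = π·22.0·18 = 1244.1 mm
m = ρ·(πd²/4)·L = 7920 × 7.5477×10⁻⁶ m² × 1.2441 m = 0.074368 kg
f_n = ½√(k/m) = 0.5·√(4234.2/0.074368) = 0.5·√(56936) = 119.31 Hz

119 Hz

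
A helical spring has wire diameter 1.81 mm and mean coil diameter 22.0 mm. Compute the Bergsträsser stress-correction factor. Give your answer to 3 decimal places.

C = D/d = 22.0/1.81 = 12.1547
K_B = (4C+2)/(4C−3) = 50.619/45.619 = 1.1096

1.110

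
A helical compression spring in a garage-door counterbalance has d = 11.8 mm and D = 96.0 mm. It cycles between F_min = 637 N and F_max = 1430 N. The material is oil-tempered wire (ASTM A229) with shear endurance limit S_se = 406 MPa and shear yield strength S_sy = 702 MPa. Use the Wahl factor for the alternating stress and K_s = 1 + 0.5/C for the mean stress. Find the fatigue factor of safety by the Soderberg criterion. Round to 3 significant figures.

2.47

C = D/d = 96.0/11.8 = 8.1356; K_W = (4C−1)/(4C−4)+0.615/C = 1.1807; K_s = 1+0.5/C = 1.0615
F_a = (F_max−F_min)/2 = 396.5 N; F_m = (F_max+F_min)/2 = 1033.5 N
τ_a = K_W·8F_aD/(πd³) = 1.1807 × 58.994 = 69.654 MPa
τ_m = K_s·8F_mD/(πd³) = 1.0615 × 153.77 = 163.22 MPa
Soderberg: 1/n_f = τ_a/S_se + τ_m/S_sy = 69.654/406 + 163.22/702 = 0.17156 + 0.23251 = 0.40407
n_f = 1/0.40407 = 2.475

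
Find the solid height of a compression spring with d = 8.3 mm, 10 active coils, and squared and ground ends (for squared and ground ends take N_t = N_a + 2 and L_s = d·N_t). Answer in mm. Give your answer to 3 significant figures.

99.6 mm

squared and ground ends: N_t = N_a + 2 = 10 + 2 = 12
L_s = d·N_t = 8.3 × 12 = 99.6 mm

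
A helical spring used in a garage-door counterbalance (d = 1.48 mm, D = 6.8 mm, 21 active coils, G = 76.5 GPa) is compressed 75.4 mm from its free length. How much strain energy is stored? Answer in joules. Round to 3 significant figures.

k = Gd⁴/(8D³N_a) = (76.5×10³)(1.48⁴)/(8·6.8³·21) = 6.9482 N/mm
U = ½kδ² = 0.5 × 6.9482 × 75.4² = 19751 N·mm = 19.751 J

19.8 J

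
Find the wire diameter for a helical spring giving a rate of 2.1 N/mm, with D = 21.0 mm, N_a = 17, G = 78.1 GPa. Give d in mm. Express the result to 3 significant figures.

2.41 mm

d = (8D³N_a·k / G)^(1/4) = (8·21.0³·17·2.1 / (78.1×10³))^0.25
  = (33.866)^0.25 = 2.4124 mm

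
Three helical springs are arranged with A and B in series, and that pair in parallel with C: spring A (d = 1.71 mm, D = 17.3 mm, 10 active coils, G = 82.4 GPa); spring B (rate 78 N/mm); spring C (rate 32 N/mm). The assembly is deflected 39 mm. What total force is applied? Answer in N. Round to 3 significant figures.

k_A = Gd⁴/(8D³N_a) = (82.4×10³)(1.71⁴)/(8·17.3³·10) = 1.7009 N/mm
Springs A,B series: k_AB = 1/(1/1.7009+1/78) = 1.6646 N/mm; parallel with C: k_eq = 1.6646+32 = 33.665 N/mm
F = k_eq·δ = 33.665·39 = 1312.9 N

1310 N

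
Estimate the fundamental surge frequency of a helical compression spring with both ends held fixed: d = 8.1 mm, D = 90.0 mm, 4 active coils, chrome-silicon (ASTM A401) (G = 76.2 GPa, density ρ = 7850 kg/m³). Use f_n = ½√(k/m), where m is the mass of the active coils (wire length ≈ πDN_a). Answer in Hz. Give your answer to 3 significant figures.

87.7 Hz

k = Gd⁴/(8D³N_a) = (76.2×10³)(8.1⁴)/(8·90.0³·4) = 14.061 N/mm = 14061 N/m
Wire length L = πDN_a = π·90.0·4 = 1131 mm
m = ρ·(πd²/4)·L = 7850 × 51.53×10⁻⁶ m² × 1.131 m = 0.45749 kg
f_n = ½√(k/m) = 0.5·√(14061/0.45749) = 0.5·√(30735) = 87.657 Hz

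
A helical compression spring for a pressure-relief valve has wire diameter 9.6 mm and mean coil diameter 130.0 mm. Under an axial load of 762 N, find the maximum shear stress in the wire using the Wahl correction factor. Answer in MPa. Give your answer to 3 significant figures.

315 MPa

Spring index C = D/d = 130.0/9.6 = 13.5417
K_W = (4C−1)/(4C−4) + 0.615/C = 53.167/50.167 + 0.0454 = 1.1052
τ₀ = 8FD/(πd³) = 8·762·130.0/(π·9.6³) = 792480/2779.5 = 285.12 MPa
τ_max = K·τ₀ = 1.1052 × 285.12 = 315.12 MPa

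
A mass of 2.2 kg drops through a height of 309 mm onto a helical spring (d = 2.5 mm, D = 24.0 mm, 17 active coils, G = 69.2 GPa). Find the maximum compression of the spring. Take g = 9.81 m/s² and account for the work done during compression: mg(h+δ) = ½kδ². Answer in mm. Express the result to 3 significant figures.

k = Gd⁴/(8D³N_a) = (69.2×10³)(2.5⁴)/(8·24.0³·17) = 1.4378 N/mm
W = mg = 2.2 × 9.81 = 21.582 N
½kδ² − Wδ − Wh = 0 → δ = (W + √(W² + 2kWh))/k
δ = (21.582 + √(465.78 + 19176.7))/1.4378 = (21.582 + 140.15)/1.4378 = 112.49 mm

112 mm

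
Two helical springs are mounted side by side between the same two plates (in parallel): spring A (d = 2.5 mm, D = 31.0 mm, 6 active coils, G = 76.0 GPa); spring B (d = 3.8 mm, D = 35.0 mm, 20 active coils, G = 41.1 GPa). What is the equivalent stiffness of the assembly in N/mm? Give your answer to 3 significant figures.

k_A = Gd⁴/(8D³N_a) = (76.0×10³)(2.5⁴)/(8·31.0³·6) = 2.0761 N/mm
k_B = Gd⁴/(8D³N_a) = (41.1×10³)(3.8⁴)/(8·35.0³·20) = 1.2493 N/mm
Parallel: k_eq = 2.0761 + 1.2493 = 3.3254 N/mm

3.33 N/mm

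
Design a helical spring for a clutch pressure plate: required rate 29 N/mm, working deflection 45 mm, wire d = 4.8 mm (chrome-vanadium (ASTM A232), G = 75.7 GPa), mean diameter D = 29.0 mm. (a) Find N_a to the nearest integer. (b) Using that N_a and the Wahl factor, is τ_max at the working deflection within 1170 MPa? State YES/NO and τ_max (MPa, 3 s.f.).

(a) 7 coils; (b) YES, τ_max = 1110 MPa

N_a = Gd⁴/(8D³k) = (75.7×10³)(4.8⁴)/(8·29.0³·29) = 7.102 → N_a = 7
Actual rate k = Gd⁴/(8D³·7) = 29.422 N/mm
Working load F = kδ = 29.422·45 = 1324 N
C = 29.0/4.8 = 6.0417; K_W = (4C−1)/(4C−4)+0.615/C = 1.2506
τ_max = K_W·8FD/(πd³) = 1.2506·884.11 = 1105.6 MPa
τ_max ≤ 1170 MPa → acceptable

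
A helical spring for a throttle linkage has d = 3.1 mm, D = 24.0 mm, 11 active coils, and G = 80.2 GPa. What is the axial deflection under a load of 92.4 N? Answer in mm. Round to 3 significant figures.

15.2 mm

k = Gd⁴/(8D³N_a) = (80.2×10³)(3.1⁴)/(8·24.0³·11) = 6.0884 N/mm
δ = F/k = 92.4 / 6.0884 = 15.176 mm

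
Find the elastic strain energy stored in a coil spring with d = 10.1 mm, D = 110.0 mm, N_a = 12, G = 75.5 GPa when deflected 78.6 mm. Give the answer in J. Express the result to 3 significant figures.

k = Gd⁴/(8D³N_a) = (75.5×10³)(10.1⁴)/(8·110.0³·12) = 6.1487 N/mm
U = ½kδ² = 0.5 × 6.1487 × 78.6² = 18993 N·mm = 18.993 J

19.0 J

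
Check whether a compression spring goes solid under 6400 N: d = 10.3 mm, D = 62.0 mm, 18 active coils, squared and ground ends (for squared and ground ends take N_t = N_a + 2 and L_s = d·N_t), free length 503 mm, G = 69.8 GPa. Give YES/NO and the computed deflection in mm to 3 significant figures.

NO, δ = 280 mm

k = Gd⁴/(8D³N_a) = (69.8×10³)(10.3⁴)/(8·62.0³·18) = 22.891 N/mm
N_t = 20; L_s = 10.3·20 = 206 mm; δ_solid = L₀ − L_s = 503 − 206 = 297 mm
δ = F/k = 6400/22.891 = 279.58 mm
δ < δ_solid → spring does not go solid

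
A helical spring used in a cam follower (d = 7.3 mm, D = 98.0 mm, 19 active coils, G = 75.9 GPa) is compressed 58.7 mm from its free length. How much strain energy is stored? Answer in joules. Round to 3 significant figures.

2.60 J

k = Gd⁴/(8D³N_a) = (75.9×10³)(7.3⁴)/(8·98.0³·19) = 1.5066 N/mm
U = ½kδ² = 0.5 × 1.5066 × 58.7² = 2595.7 N·mm = 2.5957 J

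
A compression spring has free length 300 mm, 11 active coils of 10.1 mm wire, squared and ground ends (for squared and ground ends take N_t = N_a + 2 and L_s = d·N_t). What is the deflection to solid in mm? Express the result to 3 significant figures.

169 mm

N_t = 13; L_s = 10.1·13 = 131.3 mm
δ_solid = L₀ − L_s = 300 − 131.3 = 168.7 mm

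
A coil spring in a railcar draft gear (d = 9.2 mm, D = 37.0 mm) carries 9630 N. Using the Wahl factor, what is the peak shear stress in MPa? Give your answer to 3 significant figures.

Spring index C = D/d = 37.0/9.2 = 4.0217
K_W = (4C−1)/(4C−4) + 0.615/C = 15.087/12.087 + 0.1529 = 1.4011
τ₀ = 8FD/(πd³) = 8·9630·37.0/(π·9.2³) = 2.85048e+06/2446.3 = 1165.2 MPa
τ_max = K·τ₀ = 1.4011 × 1165.2 = 1632.6 MPa

1630 MPa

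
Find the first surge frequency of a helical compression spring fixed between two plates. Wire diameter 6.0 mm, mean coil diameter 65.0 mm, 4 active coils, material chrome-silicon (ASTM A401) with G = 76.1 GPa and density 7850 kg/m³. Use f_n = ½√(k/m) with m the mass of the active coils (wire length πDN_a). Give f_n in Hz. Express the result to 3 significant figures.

124 Hz

k = Gd⁴/(8D³N_a) = (76.1×10³)(6.0⁴)/(8·65.0³·4) = 11.223 N/mm = 11223 N/m
Wire length L = πDN_a = π·65.0·4 = 816.81 mm
m = ρ·(πd²/4)·L = 7850 × 28.274×10⁻⁶ m² × 0.81681 m = 0.18129 kg
f_n = ½√(k/m) = 0.5·√(11223/0.18129) = 0.5·√(61903) = 124.4 Hz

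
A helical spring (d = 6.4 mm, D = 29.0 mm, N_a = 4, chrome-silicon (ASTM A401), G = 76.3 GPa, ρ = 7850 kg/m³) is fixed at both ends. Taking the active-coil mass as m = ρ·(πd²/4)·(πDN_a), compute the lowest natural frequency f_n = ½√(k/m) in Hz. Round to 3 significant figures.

668 Hz

k = Gd⁴/(8D³N_a) = (76.3×10³)(6.4⁴)/(8·29.0³·4) = 164.02 N/mm = 1.6402e+05 N/m
Wire length L = πDN_a = π·29.0·4 = 364.42 mm
m = ρ·(πd²/4)·L = 7850 × 32.17×10⁻⁶ m² × 0.36442 m = 0.09203 kg
f_n = ½√(k/m) = 0.5·√(1.6402e+05/0.09203) = 0.5·√(1.7823e+06) = 667.51 Hz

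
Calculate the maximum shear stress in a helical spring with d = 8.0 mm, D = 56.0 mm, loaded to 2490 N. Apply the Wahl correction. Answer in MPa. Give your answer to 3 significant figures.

Spring index C = D/d = 56.0/8.0 = 7.0000
K_W = (4C−1)/(4C−4) + 0.615/C = 27.000/24.000 + 0.0879 = 1.2129
τ₀ = 8FD/(πd³) = 8·2490·56.0/(π·8.0³) = 1.11552e+06/1608.5 = 693.52 MPa
τ_max = K·τ₀ = 1.2129 × 693.52 = 841.14 MPa

841 MPa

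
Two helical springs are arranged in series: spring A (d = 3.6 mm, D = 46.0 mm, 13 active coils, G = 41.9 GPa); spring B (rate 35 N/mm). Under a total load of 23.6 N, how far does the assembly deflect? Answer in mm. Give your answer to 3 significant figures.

34.6 mm

k_A = Gd⁴/(8D³N_a) = (41.9×10³)(3.6⁴)/(8·46.0³·13) = 0.69521 N/mm
Series: 1/k_eq = 1/0.69521 + 1/35 = 1.467; k_eq = 0.68167 N/mm
δ = F/k_eq = 23.6/0.68167 = 34.621 mm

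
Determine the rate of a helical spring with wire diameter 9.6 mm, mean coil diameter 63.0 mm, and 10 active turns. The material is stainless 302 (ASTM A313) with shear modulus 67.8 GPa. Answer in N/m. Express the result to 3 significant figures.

k = Gd⁴/(8D³N_a) = (67.8×10³ × 9.6⁴) / (8 × 63.0³ × 10)
  = 5.75857e+08 / 2.00038e+07 = 28.787 N/mm = 28787 N/m

28800 N/m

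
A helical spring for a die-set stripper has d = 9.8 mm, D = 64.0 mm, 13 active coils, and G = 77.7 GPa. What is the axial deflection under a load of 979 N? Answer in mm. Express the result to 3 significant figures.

37.2 mm

k = Gd⁴/(8D³N_a) = (77.7×10³)(9.8⁴)/(8·64.0³·13) = 26.288 N/mm
δ = F/k = 979 / 26.288 = 37.242 mm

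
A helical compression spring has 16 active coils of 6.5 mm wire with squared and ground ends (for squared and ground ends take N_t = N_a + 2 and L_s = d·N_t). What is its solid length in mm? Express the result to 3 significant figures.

117 mm

squared and ground ends: N_t = N_a + 2 = 16 + 2 = 18
L_s = d·N_t = 6.5 × 18 = 117 mm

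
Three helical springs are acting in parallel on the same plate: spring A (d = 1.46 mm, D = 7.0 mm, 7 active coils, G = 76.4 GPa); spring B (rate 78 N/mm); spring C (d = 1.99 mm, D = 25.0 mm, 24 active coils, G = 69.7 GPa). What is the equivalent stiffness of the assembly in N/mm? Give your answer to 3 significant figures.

96.4 N/mm

k_A = Gd⁴/(8D³N_a) = (76.4×10³)(1.46⁴)/(8·7.0³·7) = 18.073 N/mm
k_C = Gd⁴/(8D³N_a) = (69.7×10³)(1.99⁴)/(8·25.0³·24) = 0.36435 N/mm
Parallel: k_eq = 18.073 + 78 + 0.36435 = 96.437 N/mm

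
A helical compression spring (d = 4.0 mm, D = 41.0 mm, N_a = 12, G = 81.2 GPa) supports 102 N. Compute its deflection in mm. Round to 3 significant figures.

k = Gd⁴/(8D³N_a) = (81.2×10³)(4.0⁴)/(8·41.0³·12) = 3.1418 N/mm
δ = F/k = 102 / 3.1418 = 32.466 mm

32.5 mm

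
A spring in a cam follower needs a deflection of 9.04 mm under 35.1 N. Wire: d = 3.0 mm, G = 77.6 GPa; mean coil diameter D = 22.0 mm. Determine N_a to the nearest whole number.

19

Required rate k = F/δ = 35.1/9.04 = 3.8827 N/mm
N_a = Gd⁴/(8D³k) = (77.6×10³ × 3.0⁴)/(8 × 22.0³ × 3.8827)
    = 6.2856e+06 / 330748 = 19 → 19 coils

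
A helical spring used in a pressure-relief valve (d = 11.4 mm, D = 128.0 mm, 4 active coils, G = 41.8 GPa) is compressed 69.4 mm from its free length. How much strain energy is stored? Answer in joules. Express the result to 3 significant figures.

k = Gd⁴/(8D³N_a) = (41.8×10³)(11.4⁴)/(8·128.0³·4) = 10.52 N/mm
U = ½kδ² = 0.5 × 10.52 × 69.4² = 25334 N·mm = 25.334 J

25.3 J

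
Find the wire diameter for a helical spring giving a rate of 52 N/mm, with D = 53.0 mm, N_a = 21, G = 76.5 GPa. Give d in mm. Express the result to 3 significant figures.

d = (8D³N_a·k / G)^(1/4) = (8·53.0³·21·52 / (76.5×10³))^0.25
  = (17001)^0.25 = 11.4188 mm

11.4 mm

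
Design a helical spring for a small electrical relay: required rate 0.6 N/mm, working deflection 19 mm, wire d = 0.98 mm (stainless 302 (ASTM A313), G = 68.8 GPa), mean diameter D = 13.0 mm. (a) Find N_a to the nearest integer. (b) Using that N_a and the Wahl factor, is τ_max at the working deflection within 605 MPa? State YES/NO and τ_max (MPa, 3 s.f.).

N_a = Gd⁴/(8D³k) = (68.8×10³)(0.98⁴)/(8·13.0³·0.6) = 6.018 → N_a = 6
Actual rate k = Gd⁴/(8D³·6) = 0.60176 N/mm
Working load F = kδ = 0.60176·19 = 11.433 N
C = 13.0/0.98 = 13.2653; K_W = (4C−1)/(4C−4)+0.615/C = 1.1075
τ_max = K_W·8FD/(πd³) = 1.1075·402.14 = 445.38 MPa
τ_max ≤ 605 MPa → acceptable

(a) 6 coils; (b) YES, τ_max = 445 MPa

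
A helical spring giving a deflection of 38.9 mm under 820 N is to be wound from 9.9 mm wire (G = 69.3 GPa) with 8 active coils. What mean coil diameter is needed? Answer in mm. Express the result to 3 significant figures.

79.0 mm

Required rate k = F/δ = 820/38.9 = 21.08 N/mm
D = (Gd⁴/(8N_a·k))^(1/3) = (69.3×10³·9.9⁴/(8·8·21.08))^(1/3)
  = (493435)^(1/3) = 79.0211 mm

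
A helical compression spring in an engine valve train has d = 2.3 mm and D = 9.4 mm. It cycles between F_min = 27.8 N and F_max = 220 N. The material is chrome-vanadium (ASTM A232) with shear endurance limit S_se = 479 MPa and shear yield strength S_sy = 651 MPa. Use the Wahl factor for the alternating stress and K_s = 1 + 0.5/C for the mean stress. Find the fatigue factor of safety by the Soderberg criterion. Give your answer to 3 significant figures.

1.03

C = D/d = 9.4/2.3 = 4.0870; K_W = (4C−1)/(4C−4)+0.615/C = 1.3934; K_s = 1+0.5/C = 1.1223
F_a = (F_max−F_min)/2 = 96.1 N; F_m = (F_max+F_min)/2 = 123.9 N
τ_a = K_W·8F_aD/(πd³) = 1.3934 × 189.06 = 263.45 MPa
τ_m = K_s·8F_mD/(πd³) = 1.1223 × 243.76 = 273.58 MPa
Soderberg: 1/n_f = τ_a/S_se + τ_m/S_sy = 263.45/479 + 273.58/651 = 0.55000 + 0.42024 = 0.97024
n_f = 1/0.97024 = 1.031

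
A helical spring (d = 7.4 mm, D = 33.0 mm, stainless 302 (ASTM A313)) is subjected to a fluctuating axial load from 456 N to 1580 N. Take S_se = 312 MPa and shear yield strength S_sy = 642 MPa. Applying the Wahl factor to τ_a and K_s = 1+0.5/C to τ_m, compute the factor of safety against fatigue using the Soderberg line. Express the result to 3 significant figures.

1.15

C = D/d = 33.0/7.4 = 4.4595; K_W = (4C−1)/(4C−4)+0.615/C = 1.3547; K_s = 1+0.5/C = 1.1121
F_a = (F_max−F_min)/2 = 562 N; F_m = (F_max+F_min)/2 = 1018 N
τ_a = K_W·8F_aD/(πd³) = 1.3547 × 116.55 = 157.88 MPa
τ_m = K_s·8F_mD/(πd³) = 1.1121 × 211.11 = 234.78 MPa
Soderberg: 1/n_f = τ_a/S_se + τ_m/S_sy = 157.88/312 + 234.78/642 = 0.50604 + 0.36570 = 0.87174
n_f = 1/0.87174 = 1.147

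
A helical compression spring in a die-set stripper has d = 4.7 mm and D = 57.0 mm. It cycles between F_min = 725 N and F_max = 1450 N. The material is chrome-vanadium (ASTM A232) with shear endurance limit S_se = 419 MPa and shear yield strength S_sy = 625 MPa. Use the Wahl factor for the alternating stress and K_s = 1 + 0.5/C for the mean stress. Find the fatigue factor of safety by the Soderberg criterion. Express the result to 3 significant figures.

C = D/d = 57.0/4.7 = 12.1277; K_W = (4C−1)/(4C−4)+0.615/C = 1.1181; K_s = 1+0.5/C = 1.0412
F_a = (F_max−F_min)/2 = 362.5 N; F_m = (F_max+F_min)/2 = 1087.5 N
τ_a = K_W·8F_aD/(πd³) = 1.1181 × 506.79 = 566.65 MPa
τ_m = K_s·8F_mD/(πd³) = 1.0412 × 1520.4 = 1583.1 MPa
Soderberg: 1/n_f = τ_a/S_se + τ_m/S_sy = 566.65/419 + 1583.1/625 = 1.35238 + 2.53289 = 3.8853
n_f = 1/3.8853 = 0.2574

0.257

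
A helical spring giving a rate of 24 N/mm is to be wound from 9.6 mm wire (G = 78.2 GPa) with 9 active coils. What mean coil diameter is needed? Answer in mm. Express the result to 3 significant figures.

D = (Gd⁴/(8N_a·k))^(1/3) = (78.2×10³·9.6⁴/(8·9·24))^(1/3)
  = (384369)^(1/3) = 72.7081 mm

72.7 mm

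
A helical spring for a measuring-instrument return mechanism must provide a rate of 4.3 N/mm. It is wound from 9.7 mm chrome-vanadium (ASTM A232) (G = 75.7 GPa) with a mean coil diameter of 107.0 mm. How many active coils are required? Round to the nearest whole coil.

16

N_a = Gd⁴/(8D³k) = (75.7×10³ × 9.7⁴)/(8 × 107.0³ × 4.3)
    = 6.70167e+08 / 4.21415e+07 = 15.9 → 16 coils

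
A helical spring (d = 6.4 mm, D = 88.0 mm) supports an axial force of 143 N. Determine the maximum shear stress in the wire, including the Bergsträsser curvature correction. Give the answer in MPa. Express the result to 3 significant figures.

134 MPa

Spring index C = D/d = 88.0/6.4 = 13.7500
K_B = (4C+2)/(4C−3) = 57.000/52.000 = 1.0962
τ₀ = 8FD/(πd³) = 8·143·88.0/(π·6.4³) = 100672/823.55 = 122.24 MPa
τ_max = K·τ₀ = 1.0962 × 122.24 = 134 MPa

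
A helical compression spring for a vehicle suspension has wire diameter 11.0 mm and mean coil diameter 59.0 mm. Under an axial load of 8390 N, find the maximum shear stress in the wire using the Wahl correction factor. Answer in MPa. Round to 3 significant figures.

Spring index C = D/d = 59.0/11.0 = 5.3636
K_W = (4C−1)/(4C−4) + 0.615/C = 20.455/17.455 + 0.1147 = 1.2865
τ₀ = 8FD/(πd³) = 8·8390·59.0/(π·11.0³) = 3.96008e+06/4181.5 = 947.06 MPa
τ_max = K·τ₀ = 1.2865 × 947.06 = 1218.4 MPa

1220 MPa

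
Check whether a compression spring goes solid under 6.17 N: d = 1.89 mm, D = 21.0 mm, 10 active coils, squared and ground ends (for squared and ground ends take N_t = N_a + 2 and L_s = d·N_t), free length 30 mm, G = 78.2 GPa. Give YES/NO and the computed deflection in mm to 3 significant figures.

NO, δ = 4.58 mm

k = Gd⁴/(8D³N_a) = (78.2×10³)(1.89⁴)/(8·21.0³·10) = 1.3468 N/mm
N_t = 12; L_s = 1.89·12 = 22.68 mm; δ_solid = L₀ − L_s = 30 − 22.68 = 7.32 mm
δ = F/k = 6.17/1.3468 = 4.5812 mm
δ < δ_solid → spring does not go solid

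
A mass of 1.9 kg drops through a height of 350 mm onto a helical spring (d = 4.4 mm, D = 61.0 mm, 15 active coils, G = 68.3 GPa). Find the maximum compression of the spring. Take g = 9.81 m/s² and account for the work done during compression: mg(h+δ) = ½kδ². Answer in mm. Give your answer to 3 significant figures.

139 mm

k = Gd⁴/(8D³N_a) = (68.3×10³)(4.4⁴)/(8·61.0³·15) = 0.93985 N/mm
W = mg = 1.9 × 9.81 = 18.639 N
½kδ² − Wδ − Wh = 0 → δ = (W + √(W² + 2kWh))/k
δ = (18.639 + √(347.41 + 12262.6))/0.93985 = (18.639 + 112.29)/0.93985 = 139.31 mm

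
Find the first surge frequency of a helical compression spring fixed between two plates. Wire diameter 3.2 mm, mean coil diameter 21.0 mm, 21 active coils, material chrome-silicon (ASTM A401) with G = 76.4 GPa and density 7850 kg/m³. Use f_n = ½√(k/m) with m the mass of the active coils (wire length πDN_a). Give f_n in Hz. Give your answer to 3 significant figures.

k = Gd⁴/(8D³N_a) = (76.4×10³)(3.2⁴)/(8·21.0³·21) = 5.149 N/mm = 5149 N/m
Wire length L = πDN_a = π·21.0·21 = 1385.4 mm
m = ρ·(πd²/4)·L = 7850 × 8.0425×10⁻⁶ m² × 1.3854 m = 0.087468 kg
f_n = ½√(k/m) = 0.5·√(5149/0.087468) = 0.5·√(58868) = 121.31 Hz

121 Hz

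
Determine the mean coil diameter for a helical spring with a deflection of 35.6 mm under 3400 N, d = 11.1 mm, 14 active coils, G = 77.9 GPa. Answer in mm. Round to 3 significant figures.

Required rate k = F/δ = 3400/35.6 = 95.506 N/mm
D = (Gd⁴/(8N_a·k))^(1/3) = (77.9×10³·11.1⁴/(8·14·95.506))^(1/3)
  = (110556)^(1/3) = 47.9948 mm

48.0 mm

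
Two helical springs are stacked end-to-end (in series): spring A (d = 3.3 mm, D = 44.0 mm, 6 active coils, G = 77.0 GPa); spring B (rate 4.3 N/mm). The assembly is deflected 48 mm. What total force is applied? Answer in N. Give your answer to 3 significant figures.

k_A = Gd⁴/(8D³N_a) = (77.0×10³)(3.3⁴)/(8·44.0³·6) = 2.2333 N/mm
Series: 1/k_eq = 1/2.2333 + 1/4.3 = 0.68033; k_eq = 1.4699 N/mm
F = k_eq·δ = 1.4699·48 = 70.554 N

70.6 N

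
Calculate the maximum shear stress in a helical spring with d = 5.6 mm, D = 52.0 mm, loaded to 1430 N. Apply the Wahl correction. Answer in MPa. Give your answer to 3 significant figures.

Spring index C = D/d = 52.0/5.6 = 9.2857
K_W = (4C−1)/(4C−4) + 0.615/C = 36.143/33.143 + 0.0662 = 1.1567
τ₀ = 8FD/(πd³) = 8·1430·52.0/(π·5.6³) = 594880/551.71 = 1078.2 MPa
τ_max = K·τ₀ = 1.1567 × 1078.2 = 1247.3 MPa

1250 MPa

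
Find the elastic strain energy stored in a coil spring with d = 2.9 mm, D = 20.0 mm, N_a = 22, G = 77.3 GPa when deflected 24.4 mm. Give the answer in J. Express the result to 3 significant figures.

k = Gd⁴/(8D³N_a) = (77.3×10³)(2.9⁴)/(8·20.0³·22) = 3.883 N/mm
U = ½kδ² = 0.5 × 3.883 × 24.4² = 1155.9 N·mm = 1.1559 J

1.16 J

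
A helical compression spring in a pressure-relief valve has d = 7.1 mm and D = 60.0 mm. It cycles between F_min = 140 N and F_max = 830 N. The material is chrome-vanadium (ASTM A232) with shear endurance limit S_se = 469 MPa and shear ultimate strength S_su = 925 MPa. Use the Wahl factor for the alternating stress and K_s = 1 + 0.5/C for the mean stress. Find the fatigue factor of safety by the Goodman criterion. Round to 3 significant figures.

1.65

C = D/d = 60.0/7.1 = 8.4507; K_W = (4C−1)/(4C−4)+0.615/C = 1.1734; K_s = 1+0.5/C = 1.0592
F_a = (F_max−F_min)/2 = 345 N; F_m = (F_max+F_min)/2 = 485 N
τ_a = K_W·8F_aD/(πd³) = 1.1734 × 147.28 = 172.82 MPa
τ_m = K_s·8F_mD/(πd³) = 1.0592 × 207.04 = 219.29 MPa
Goodman: 1/n_f = τ_a/S_se + τ_m/S_su = 172.82/469 + 219.29/925 = 0.36849 + 0.23707 = 0.60556
n_f = 1/0.60556 = 1.651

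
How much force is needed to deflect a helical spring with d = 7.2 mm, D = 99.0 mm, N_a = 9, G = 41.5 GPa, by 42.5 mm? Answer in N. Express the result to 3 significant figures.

k = Gd⁴/(8D³N_a) = (41.5×10³)(7.2⁴)/(8·99.0³·9) = 1.5964 N/mm
F = k·δ = 1.5964 × 42.5 = 67.847 N

67.8 N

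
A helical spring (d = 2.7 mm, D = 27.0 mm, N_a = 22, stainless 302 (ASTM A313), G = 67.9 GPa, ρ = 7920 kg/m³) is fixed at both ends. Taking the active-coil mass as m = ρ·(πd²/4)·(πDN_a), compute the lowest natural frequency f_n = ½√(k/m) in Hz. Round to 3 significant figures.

55.5 Hz

k = Gd⁴/(8D³N_a) = (67.9×10³)(2.7⁴)/(8·27.0³·22) = 1.0416 N/mm = 1041.6 N/m
Wire length L = πDN_a = π·27.0·22 = 1866.1 mm
m = ρ·(πd²/4)·L = 7920 × 5.7256×10⁻⁶ m² × 1.8661 m = 0.084621 kg
f_n = ½√(k/m) = 0.5·√(1041.6/0.084621) = 0.5·√(12310) = 55.474 Hz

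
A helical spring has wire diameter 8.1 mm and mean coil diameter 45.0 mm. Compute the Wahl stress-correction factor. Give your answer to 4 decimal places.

1.2753

C = D/d = 45.0/8.1 = 5.5556
K_W = (4C−1)/(4C−4) + 0.615/C = 21.222/18.222 + 0.1107 = 1.2753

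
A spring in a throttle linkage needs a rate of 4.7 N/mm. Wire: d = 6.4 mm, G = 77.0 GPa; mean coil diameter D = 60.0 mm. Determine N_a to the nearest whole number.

N_a = Gd⁴/(8D³k) = (77.0×10³ × 6.4⁴)/(8 × 60.0³ × 4.7)
    = 1.29185e+08 / 8.1216e+06 = 15.91 → 16 coils

16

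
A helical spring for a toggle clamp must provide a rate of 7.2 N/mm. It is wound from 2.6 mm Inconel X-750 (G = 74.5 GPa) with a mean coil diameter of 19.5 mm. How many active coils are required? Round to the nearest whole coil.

N_a = Gd⁴/(8D³k) = (74.5×10³ × 2.6⁴)/(8 × 19.5³ × 7.2)
    = 3.40447e+06 / 427097 = 7.971 → 8 coils

8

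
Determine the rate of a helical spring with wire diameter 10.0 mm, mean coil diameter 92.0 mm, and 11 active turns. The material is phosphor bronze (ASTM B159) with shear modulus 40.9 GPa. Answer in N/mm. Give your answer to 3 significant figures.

k = Gd⁴/(8D³N_a) = (40.9×10³ × 10.0⁴) / (8 × 92.0³ × 11)
  = 4.09e+08 / 6.85245e+07 = 5.9687 N/mm

5.97 N/mm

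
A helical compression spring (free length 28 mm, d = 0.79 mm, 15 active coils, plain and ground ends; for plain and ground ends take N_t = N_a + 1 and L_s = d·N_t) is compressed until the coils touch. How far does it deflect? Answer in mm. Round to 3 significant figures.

N_t = 16; L_s = 0.79·16 = 12.64 mm
δ_solid = L₀ − L_s = 28 − 12.64 = 15.36 mm

15.4 mm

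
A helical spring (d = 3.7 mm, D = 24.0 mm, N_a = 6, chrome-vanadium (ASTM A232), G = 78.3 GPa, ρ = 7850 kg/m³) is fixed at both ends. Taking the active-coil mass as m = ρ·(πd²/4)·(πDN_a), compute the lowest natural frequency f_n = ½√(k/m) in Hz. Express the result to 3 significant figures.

381 Hz

k = Gd⁴/(8D³N_a) = (78.3×10³)(3.7⁴)/(8·24.0³·6) = 22.115 N/mm = 22115 N/m
Wire length L = πDN_a = π·24.0·6 = 452.39 mm
m = ρ·(πd²/4)·L = 7850 × 10.752×10⁻⁶ m² × 0.45239 m = 0.038183 kg
f_n = ½√(k/m) = 0.5·√(22115/0.038183) = 0.5·√(5.7919e+05) = 380.52 Hz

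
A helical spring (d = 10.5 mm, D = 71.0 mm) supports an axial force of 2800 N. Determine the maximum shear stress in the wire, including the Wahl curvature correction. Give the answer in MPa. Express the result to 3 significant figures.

Spring index C = D/d = 71.0/10.5 = 6.7619
K_W = (4C−1)/(4C−4) + 0.615/C = 26.048/23.048 + 0.0910 = 1.2211
τ₀ = 8FD/(πd³) = 8·2800·71.0/(π·10.5³) = 1.5904e+06/3636.8 = 437.31 MPa
τ_max = K·τ₀ = 1.2211 × 437.31 = 534.01 MPa

534 MPa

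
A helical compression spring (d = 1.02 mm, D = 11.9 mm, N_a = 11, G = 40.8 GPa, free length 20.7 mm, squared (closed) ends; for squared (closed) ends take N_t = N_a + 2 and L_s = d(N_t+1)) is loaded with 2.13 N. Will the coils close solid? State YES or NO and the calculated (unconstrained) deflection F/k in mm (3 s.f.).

YES, δ = 7.15 mm

k = Gd⁴/(8D³N_a) = (40.8×10³)(1.02⁴)/(8·11.9³·11) = 0.29781 N/mm
N_t = 13; L_s = 1.02·14 = 14.28 mm; δ_solid = L₀ − L_s = 20.7 − 14.28 = 6.42 mm
δ = F/k = 2.13/0.29781 = 7.1522 mm
δ ≥ δ_solid → spring goes solid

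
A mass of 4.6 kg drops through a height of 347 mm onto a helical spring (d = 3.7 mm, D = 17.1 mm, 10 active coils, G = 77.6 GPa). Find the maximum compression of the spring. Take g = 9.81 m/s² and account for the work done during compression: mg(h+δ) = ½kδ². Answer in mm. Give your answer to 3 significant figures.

30.6 mm

k = Gd⁴/(8D³N_a) = (77.6×10³)(3.7⁴)/(8·17.1³·10) = 36.357 N/mm
W = mg = 4.6 × 9.81 = 45.126 N
½kδ² − Wδ − Wh = 0 → δ = (W + √(W² + 2kWh))/k
δ = (45.126 + √(2036.4 + 1.13861e+06))/36.357 = (45.126 + 1068)/36.357 = 30.617 mm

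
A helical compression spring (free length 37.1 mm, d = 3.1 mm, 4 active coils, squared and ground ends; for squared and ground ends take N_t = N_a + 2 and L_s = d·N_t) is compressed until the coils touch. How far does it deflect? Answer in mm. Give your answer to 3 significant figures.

18.5 mm

N_t = 6; L_s = 3.1·6 = 18.6 mm
δ_solid = L₀ − L_s = 37.1 − 18.6 = 18.5 mm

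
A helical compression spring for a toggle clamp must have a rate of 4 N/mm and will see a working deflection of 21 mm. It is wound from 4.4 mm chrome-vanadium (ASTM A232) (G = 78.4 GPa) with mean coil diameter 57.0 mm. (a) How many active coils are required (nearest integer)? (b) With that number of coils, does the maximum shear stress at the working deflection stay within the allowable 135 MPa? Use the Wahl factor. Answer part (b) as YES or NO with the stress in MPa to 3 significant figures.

(a) 5 coils; (b) NO, τ_max = 158 MPa

N_a = Gd⁴/(8D³k) = (78.4×10³)(4.4⁴)/(8·57.0³·4) = 4.959 → N_a = 5
Actual rate k = Gd⁴/(8D³·5) = 3.9668 N/mm
Working load F = kδ = 3.9668·21 = 83.303 N
C = 57.0/4.4 = 12.9545; K_W = (4C−1)/(4C−4)+0.615/C = 1.1102
τ_max = K_W·8FD/(πd³) = 1.1102·141.94 = 157.59 MPa
τ_max > 135 MPa → exceeds allowable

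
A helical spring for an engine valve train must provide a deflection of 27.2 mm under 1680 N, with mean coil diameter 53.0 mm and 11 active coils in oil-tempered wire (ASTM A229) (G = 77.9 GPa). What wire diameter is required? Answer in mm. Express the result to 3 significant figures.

10.1 mm

Required rate k = F/δ = 1680/27.2 = 61.765 N/mm
d = (8D³N_a·k / G)^(1/4) = (8·53.0³·11·61.765 / (77.9×10³))^0.25
  = (10388)^0.25 = 10.0955 mm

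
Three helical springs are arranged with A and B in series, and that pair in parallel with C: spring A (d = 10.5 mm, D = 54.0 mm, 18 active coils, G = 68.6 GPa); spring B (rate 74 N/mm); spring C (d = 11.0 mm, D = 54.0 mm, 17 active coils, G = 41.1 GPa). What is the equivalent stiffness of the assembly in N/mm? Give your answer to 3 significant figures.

k_A = Gd⁴/(8D³N_a) = (68.6×10³)(10.5⁴)/(8·54.0³·18) = 36.774 N/mm
k_C = Gd⁴/(8D³N_a) = (41.1×10³)(11.0⁴)/(8·54.0³·17) = 28.099 N/mm
Springs A,B series: k_AB = 1/(1/36.774+1/74) = 24.566 N/mm; parallel with C: k_eq = 24.566+28.099 = 52.665 N/mm

52.7 N/mm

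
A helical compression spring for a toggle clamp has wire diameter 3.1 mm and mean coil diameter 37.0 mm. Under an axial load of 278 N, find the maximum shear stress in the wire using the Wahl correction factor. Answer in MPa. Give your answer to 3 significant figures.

Spring index C = D/d = 37.0/3.1 = 11.9355
K_W = (4C−1)/(4C−4) + 0.615/C = 46.742/43.742 + 0.0515 = 1.1201
τ₀ = 8FD/(πd³) = 8·278·37.0/(π·3.1³) = 82288/93.591 = 879.23 MPa
τ_max = K·τ₀ = 1.1201 × 879.23 = 984.83 MPa

985 MPa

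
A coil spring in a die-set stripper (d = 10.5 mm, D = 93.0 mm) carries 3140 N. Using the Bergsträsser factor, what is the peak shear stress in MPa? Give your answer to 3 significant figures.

741 MPa

Spring index C = D/d = 93.0/10.5 = 8.8571
K_B = (4C+2)/(4C−3) = 37.429/32.429 = 1.1542
τ₀ = 8FD/(πd³) = 8·3140·93.0/(π·10.5³) = 2.33616e+06/3636.8 = 642.37 MPa
τ_max = K·τ₀ = 1.1542 × 642.37 = 741.41 MPa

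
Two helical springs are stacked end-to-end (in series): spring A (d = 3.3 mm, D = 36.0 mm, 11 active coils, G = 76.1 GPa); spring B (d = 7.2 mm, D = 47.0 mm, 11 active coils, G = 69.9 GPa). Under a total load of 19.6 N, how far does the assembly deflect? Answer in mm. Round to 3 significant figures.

k_A = Gd⁴/(8D³N_a) = (76.1×10³)(3.3⁴)/(8·36.0³·11) = 2.1981 N/mm
k_B = Gd⁴/(8D³N_a) = (69.9×10³)(7.2⁴)/(8·47.0³·11) = 20.56 N/mm
Series: 1/k_eq = 1/2.1981 + 1/20.56 = 0.50357; k_eq = 1.9858 N/mm
δ = F/k_eq = 19.6/1.9858 = 9.87 mm

9.87 mm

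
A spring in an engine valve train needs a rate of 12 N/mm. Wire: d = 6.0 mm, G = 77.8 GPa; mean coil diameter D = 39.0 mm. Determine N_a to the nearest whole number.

18

N_a = Gd⁴/(8D³k) = (77.8×10³ × 6.0⁴)/(8 × 39.0³ × 12)
    = 1.00829e+08 / 5.69462e+06 = 17.71 → 18 coils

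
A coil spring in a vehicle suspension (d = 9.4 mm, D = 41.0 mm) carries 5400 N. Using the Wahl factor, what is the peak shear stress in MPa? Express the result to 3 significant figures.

926 MPa

Spring index C = D/d = 41.0/9.4 = 4.3617
K_W = (4C−1)/(4C−4) + 0.615/C = 16.447/13.447 + 0.1410 = 1.3641
τ₀ = 8FD/(πd³) = 8·5400·41.0/(π·9.4³) = 1.7712e+06/2609.4 = 678.79 MPa
τ_max = K·τ₀ = 1.3641 × 678.79 = 925.94 MPa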